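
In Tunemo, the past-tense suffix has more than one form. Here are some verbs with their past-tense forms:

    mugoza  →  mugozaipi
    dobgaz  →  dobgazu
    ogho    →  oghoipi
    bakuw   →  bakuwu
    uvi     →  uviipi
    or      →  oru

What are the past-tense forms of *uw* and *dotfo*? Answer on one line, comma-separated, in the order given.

uwu, dotfoipi

The alternation tracks the final sound of the stem — -u when the stem ends in a consonant (*dobgaz*, *bakuw*, *or*); -ipi when the stem ends in a vowel (*mugoza*, *ogho*, *uvi*).
*uw*: final sound = /w/, a consonant → -u → *uwu*.
*dotfo*: final sound = /o/, a vowel → -ipi → *dotfoipi*.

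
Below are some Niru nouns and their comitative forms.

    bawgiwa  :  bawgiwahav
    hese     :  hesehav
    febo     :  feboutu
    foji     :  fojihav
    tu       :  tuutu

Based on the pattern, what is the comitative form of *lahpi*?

lahpihav

The suffix is conditioned by the last vowel: -utu when the last vowel of the stem is a rounded vowel (*febo*, *tu*); -hav when the last vowel of the stem is an unrounded vowel (*bawgiwa*, *hese*, *foji*).
*lahpi* — last vowel /i/ (an unrounded vowel) → -hav → *lahpihav*.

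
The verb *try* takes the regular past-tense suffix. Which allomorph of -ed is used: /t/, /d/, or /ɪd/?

The stem *try* ends in a voiced sound other than /d/.
The -ed suffix is realized as /ɪd/ after /t, d/; as /t/ after other voiceless consonants; and as /d/ after other voiced sounds.
So -ed on *try* is pronounced /d/.

/d/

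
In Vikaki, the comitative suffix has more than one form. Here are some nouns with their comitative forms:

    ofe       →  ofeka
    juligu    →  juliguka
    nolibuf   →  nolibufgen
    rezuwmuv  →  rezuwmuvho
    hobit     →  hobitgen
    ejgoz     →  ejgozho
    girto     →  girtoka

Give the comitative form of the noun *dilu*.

The alternation tracks the final sound of the stem — -gen when the stem ends in a voiceless consonant (*nolibuf*, *hobit*); -ho when the stem ends in a voiced consonant (*rezuwmuv*, *ejgoz*); -ka when the stem ends in a vowel (*ofe*, *juligu*, *girto*).
The final sound of *dilu* is /u/, which is a vowel, so the suffix is -ka, giving *diluka*.

diluka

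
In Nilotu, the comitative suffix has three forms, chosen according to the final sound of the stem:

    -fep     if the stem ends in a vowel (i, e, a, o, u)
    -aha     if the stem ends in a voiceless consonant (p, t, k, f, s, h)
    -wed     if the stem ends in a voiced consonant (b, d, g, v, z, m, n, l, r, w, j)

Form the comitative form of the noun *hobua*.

The final sound of *hobua* is /a/, which is a vowel, so the suffix is -fep, giving *hobuafep*.

hobuafep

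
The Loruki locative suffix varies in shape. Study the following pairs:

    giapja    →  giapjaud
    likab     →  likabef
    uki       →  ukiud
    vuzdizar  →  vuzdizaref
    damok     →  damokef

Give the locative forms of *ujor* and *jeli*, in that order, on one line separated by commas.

The alternation tracks the final sound of the stem — -ef when the stem ends in a consonant (*likab*, *vuzdizar*, *damok*); -ud when the stem ends in a vowel (*giapja*, *uki*).
The final sound of *ujor* is /r/, which is a consonant, so the suffix is -ef, giving *ujoref*.
Since the final sound of *jeli* is /i/ (a vowel), it takes -ud, giving *jeliud*.

ujoref, jeliud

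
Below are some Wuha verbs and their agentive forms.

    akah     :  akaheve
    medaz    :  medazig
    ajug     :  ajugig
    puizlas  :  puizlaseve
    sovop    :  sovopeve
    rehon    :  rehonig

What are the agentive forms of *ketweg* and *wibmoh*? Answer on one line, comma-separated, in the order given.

ketwegig, wibmoheve

The alternation tracks the final consonant of the stem — -eve when the stem ends in a voiceless consonant (*akah*, *puizlas*, *sovop*); -ig when the stem ends in a voiced consonant (*medaz*, *ajug*, *rehon*).
The final consonant of *ketweg* is /g/, which is voiced, so the suffix is -ig, giving *ketwegig*.
The final consonant of *wibmoh* is /h/, which is voiceless, so the suffix is -eve, giving *wibmoheve*.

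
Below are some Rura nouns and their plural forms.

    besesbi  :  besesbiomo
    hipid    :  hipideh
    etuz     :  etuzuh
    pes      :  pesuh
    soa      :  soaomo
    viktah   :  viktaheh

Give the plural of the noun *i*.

iomo

The alternation tracks the final sound of the stem — -uh when the stem ends in a sibilant (*etuz*, *pes*); -eh when the stem ends in a non-sibilant consonant (*hipid*, *viktah*); -omo when the stem ends in a vowel (*besesbi*, *soa*).
*i*: final sound = /i/, a vowel → -omo → *iomo*.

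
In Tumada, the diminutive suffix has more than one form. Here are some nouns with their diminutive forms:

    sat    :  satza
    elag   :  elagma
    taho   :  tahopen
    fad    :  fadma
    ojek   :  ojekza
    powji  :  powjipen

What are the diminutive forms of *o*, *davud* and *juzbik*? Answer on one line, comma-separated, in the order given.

open, davudma, juzbikza

The alternation tracks the final sound of the stem — -za when the stem ends in a voiceless consonant (*sat*, *ojek*); -ma when the stem ends in a voiced consonant (*elag*, *fad*); -pen when the stem ends in a vowel (*taho*, *powji*).
The final sound of *o* is /o/, which is a vowel, so the suffix is -pen, giving *open*.
*davud*: final sound = /d/, a voiced consonant → -ma → *davudma*.
*juzbik*: final sound = /k/, a voiceless consonant → -za → *juzbikza*.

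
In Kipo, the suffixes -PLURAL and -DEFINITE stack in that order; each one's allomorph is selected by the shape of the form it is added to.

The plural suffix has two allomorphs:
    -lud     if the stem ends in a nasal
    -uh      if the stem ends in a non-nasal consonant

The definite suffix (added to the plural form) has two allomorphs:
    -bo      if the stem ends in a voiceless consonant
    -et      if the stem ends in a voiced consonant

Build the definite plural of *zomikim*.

*zomikim*: final consonant = /m/, a nasal → -lud → *zomikimlud*.
The plural form *zomikimlud*: final consonant = /d/, voiced → -et → *zomikimludet*.

zomikimludet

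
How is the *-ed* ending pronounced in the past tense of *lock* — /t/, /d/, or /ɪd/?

/t/

The stem *lock* ends in a voiceless consonant other than /t/.
The -ed suffix is realized as /ɪd/ after /t, d/; as /t/ after other voiceless consonants; and as /d/ after other voiced sounds.
So -ed on *lock* is pronounced /t/.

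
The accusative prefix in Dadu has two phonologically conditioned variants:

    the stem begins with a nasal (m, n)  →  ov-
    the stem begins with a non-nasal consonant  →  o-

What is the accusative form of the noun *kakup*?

Since the first consonant of *kakup* is /k/ (non-nasal), it takes o-, giving *okakup*.

okakup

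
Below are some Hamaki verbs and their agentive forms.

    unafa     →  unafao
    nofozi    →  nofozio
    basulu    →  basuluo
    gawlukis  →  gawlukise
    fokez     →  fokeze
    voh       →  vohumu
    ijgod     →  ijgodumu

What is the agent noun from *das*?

dase

Looking at the final sound of each stem: -e when the stem ends in a sibilant (*gawlukis*, *fokez*); -umu when the stem ends in a non-sibilant consonant (*voh*, *ijgod*); -o when the stem ends in a vowel (*unafa*, *nofozi*, *basulu*).
*das*: final sound = /s/, a sibilant → -e → *dase*.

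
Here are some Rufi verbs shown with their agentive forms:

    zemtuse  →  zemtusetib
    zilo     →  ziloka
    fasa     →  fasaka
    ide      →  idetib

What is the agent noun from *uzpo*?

The suffix is conditioned by the last vowel: -tib when the last vowel of the stem is a front vowel (*zemtuse*, *ide*); -ka when the last vowel of the stem is a back vowel (*zilo*, *fasa*).
Since the last vowel of *uzpo* is /o/ (a back vowel), it takes -ka, giving *uzpoka*.

uzpoka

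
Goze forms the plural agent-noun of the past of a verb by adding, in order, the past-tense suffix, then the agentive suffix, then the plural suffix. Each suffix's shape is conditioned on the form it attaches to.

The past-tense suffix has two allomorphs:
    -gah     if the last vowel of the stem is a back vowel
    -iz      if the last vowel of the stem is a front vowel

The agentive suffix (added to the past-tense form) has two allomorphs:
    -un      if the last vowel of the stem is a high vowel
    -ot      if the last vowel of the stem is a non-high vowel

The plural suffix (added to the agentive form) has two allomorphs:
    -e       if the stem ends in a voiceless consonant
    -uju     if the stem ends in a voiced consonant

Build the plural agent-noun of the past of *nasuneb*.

*nasuneb* — last vowel /e/ (a front vowel) → -iz → *nasunebiz*.
The past-tense form *nasunebiz*: last vowel = /i/, a high vowel → -un → *nasunebizun*.
Since the final consonant of the agentive form *nasunebizun* is /n/ (voiced), it takes -uju, giving *nasunebizunuju*.

nasunebizunuju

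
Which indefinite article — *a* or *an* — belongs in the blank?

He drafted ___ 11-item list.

The indefinite article is chosen by the initial *sound* of the following word, not its spelling.
The number *11* is spoken "eleven", beginning with /ɪˈlɛvən/ — a vowel sound.
So the article is *an*: He drafted an 11-item list.

an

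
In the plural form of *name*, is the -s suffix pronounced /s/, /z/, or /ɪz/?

The stem *name* ends in a voiced non-sibilant sound.
The plural suffix surfaces as /ɪz/ after sibilants, /s/ after other voiceless consonants, and /z/ after other voiced sounds.
So the plural -s on *name* is pronounced /z/.

/z/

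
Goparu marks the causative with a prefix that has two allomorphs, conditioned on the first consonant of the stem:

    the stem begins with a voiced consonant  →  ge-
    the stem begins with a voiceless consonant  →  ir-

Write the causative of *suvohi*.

Since the first consonant of *suvohi* is /s/ (voiceless), it takes ir-, giving *irsuvohi*.

irsuvohi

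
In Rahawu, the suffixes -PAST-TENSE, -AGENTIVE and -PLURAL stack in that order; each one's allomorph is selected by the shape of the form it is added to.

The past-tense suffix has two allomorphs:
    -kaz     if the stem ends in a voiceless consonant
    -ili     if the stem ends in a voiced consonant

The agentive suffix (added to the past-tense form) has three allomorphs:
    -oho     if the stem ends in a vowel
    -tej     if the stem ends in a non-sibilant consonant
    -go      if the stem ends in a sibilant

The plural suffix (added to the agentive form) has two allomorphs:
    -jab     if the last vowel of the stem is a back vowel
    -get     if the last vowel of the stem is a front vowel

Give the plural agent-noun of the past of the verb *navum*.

navumiliohojab

*navum* — final consonant /m/ (voiced) → -ili → *navumili*.
The past-tense form *navumili*: final sound = /i/, a vowel → -oho → *navumilioho*.
The last vowel of the agentive form *navumilioho* is /o/, which is a back vowel, so the plural suffix is -jab, giving *navumiliohojab*.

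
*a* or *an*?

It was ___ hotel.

The indefinite article is chosen by the initial *sound* of the following word, not its spelling.
*hotel* begins with the sound /h/ (h is pronounced) — a consonant sound.
So the article is *a*: It was a hotel.

a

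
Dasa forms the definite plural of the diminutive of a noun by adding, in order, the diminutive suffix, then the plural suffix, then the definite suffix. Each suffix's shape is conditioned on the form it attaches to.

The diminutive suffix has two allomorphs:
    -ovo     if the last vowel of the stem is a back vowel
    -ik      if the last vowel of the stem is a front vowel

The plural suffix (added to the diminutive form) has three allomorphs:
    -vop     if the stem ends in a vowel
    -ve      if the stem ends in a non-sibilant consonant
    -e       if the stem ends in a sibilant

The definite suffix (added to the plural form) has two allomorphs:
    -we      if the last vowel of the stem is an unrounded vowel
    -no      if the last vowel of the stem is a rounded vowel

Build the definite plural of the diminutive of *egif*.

*egif* — last vowel /i/ (a front vowel) → -ik → *egifik*.
Since the final sound of the diminutive form *egifik* is /k/ (a non-sibilant consonant), it takes -ve, giving *egifikve*.
The plural form *egifikve* — last vowel /e/ (an unrounded vowel) → -we → *egifikvewe*.

egifikvewe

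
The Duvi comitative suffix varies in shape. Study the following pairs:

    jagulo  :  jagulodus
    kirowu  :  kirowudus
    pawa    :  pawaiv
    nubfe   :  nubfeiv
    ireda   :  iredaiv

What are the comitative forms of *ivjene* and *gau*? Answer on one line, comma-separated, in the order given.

ivjeneiv, gaudus

The suffix is conditioned by the last vowel: -dus when the last vowel of the stem is a rounded vowel (*jagulo*, *kirowu*); -iv when the last vowel of the stem is an unrounded vowel (*pawa*, *nubfe*, *ireda*).
Since the last vowel of *ivjene* is /e/ (an unrounded vowel), it takes -iv, giving *ivjeneiv*.
The last vowel of *gau* is /u/, which is a rounded vowel, so the suffix is -dus, giving *gaudus*.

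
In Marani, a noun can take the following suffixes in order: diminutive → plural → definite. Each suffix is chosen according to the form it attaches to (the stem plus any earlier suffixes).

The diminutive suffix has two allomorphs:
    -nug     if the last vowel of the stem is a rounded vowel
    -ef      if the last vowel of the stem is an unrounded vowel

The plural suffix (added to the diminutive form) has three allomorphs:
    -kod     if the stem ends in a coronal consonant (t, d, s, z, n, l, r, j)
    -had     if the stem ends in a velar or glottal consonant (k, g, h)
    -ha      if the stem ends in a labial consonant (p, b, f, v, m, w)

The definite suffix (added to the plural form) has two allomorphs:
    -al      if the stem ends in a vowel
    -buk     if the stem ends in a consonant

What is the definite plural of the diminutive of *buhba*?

The last vowel of *buhba* is /a/, which is an unrounded vowel, so the diminutive suffix is -ef, giving *buhbaef*.
The diminutive form *buhbaef*: final consonant = /f/, labial → -ha → *buhbaefha*.
The plural form *buhbaefha*: final sound = /a/, a vowel → -al → *buhbaefhaal*.

buhbaefhaal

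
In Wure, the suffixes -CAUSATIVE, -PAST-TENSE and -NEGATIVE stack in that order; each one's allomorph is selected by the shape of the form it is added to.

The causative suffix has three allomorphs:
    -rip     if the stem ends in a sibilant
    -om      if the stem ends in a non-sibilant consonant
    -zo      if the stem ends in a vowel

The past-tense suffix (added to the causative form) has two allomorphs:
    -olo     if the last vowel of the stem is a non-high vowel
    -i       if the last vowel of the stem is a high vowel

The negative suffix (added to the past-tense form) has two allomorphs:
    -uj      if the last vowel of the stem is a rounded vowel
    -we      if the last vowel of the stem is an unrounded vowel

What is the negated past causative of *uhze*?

*uhze* — final sound /e/ (a vowel) → -zo → *uhzezo*.
The last vowel of the causative form *uhzezo* is /o/, which is a non-high vowel, so the past-tense suffix is -olo, giving *uhzezoolo*.
The last vowel of the past-tense form *uhzezoolo* is /o/, which is a rounded vowel, so the negative suffix is -uj, giving *uhzezoolouj*.

uhzezoolouj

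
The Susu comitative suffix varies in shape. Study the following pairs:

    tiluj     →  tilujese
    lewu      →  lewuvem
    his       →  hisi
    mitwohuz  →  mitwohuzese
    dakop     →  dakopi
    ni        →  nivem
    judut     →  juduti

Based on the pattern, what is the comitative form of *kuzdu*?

Looking at the final sound of each stem: -i when the stem ends in a voiceless consonant (*his*, *dakop*, *judut*); -ese when the stem ends in a voiced consonant (*tiluj*, *mitwohuz*); -vem when the stem ends in a vowel (*lewu*, *ni*).
The final sound of *kuzdu* is /u/, which is a vowel, so the suffix is -vem, giving *kuzduvem*.

kuzduvem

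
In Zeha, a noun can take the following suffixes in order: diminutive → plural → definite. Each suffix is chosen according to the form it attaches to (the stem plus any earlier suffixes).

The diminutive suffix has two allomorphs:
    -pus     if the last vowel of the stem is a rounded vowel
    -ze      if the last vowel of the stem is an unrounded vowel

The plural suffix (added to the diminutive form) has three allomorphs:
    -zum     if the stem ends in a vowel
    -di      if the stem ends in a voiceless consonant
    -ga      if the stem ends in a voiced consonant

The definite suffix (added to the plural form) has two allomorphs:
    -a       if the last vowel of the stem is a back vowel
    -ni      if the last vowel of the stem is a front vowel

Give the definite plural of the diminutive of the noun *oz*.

ozpusdini

The last vowel of *oz* is /o/, which is a rounded vowel, so the diminutive suffix is -pus, giving *ozpus*.
The final sound of the diminutive form *ozpus* is /s/, which is a voiceless consonant, so the plural suffix is -di, giving *ozpusdi*.
Since the last vowel of the plural form *ozpusdi* is /i/ (a front vowel), it takes -ni, giving *ozpusdini*.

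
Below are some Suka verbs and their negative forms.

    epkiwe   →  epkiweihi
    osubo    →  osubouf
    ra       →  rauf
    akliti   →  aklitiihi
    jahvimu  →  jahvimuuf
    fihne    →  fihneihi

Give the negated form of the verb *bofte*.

bofteihi

Looking at the last vowel of each stem: -ihi when the last vowel of the stem is a front vowel (*epkiwe*, *akliti*, *fihne*); -uf when the last vowel of the stem is a back vowel (*osubo*, *ra*, *jahvimu*).
*bofte*: last vowel = /e/, a front vowel → -ihi → *bofteihi*.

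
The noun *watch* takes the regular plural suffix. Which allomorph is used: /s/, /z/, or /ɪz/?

The stem *watch* ends in a sibilant (/s, z, ʃ, ʒ, tʃ, dʒ/).
The plural suffix surfaces as /ɪz/ after sibilants, /s/ after other voiceless consonants, and /z/ after other voiced sounds.
So the plural -s on *watch* is pronounced /ɪz/.

/ɪz/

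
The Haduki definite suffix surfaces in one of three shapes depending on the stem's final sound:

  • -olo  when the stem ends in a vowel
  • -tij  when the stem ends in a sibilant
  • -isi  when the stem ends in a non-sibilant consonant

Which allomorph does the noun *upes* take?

-tij

*upes* — final sound /s/ (a sibilant) → -tij.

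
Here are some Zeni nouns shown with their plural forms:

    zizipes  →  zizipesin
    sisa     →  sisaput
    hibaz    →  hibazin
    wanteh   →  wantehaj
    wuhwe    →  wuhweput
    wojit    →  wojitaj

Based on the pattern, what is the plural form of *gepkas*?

gepkasin

Looking at the final sound of each stem: -in when the stem ends in a sibilant (*zizipes*, *hibaz*); -aj when the stem ends in a non-sibilant consonant (*wanteh*, *wojit*); -put when the stem ends in a vowel (*sisa*, *wuhwe*).
*gepkas*: final sound = /s/, a sibilant → -in → *gepkasin*.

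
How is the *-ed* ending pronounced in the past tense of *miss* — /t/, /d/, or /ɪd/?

/t/

The stem *miss* ends in a voiceless consonant other than /t/.
The -ed suffix is realized as /ɪd/ after /t, d/; as /t/ after other voiceless consonants; and as /d/ after other voiced sounds.
So -ed on *miss* is pronounced /t/.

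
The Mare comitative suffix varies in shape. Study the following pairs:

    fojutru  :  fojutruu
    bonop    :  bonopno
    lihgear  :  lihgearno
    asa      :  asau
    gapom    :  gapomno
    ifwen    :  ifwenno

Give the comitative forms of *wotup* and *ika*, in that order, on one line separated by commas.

wotupno, ikau

The pattern is consonant vs. vowel: -no when the stem ends in a consonant (*bonop*, *lihgear*, *gapom*, *ifwen*); -u when the stem ends in a vowel (*fojutru*, *asa*).
*wotup*: final sound = /p/, a consonant → -no → *wotupno*.
*ika* — final sound /a/ (a vowel) → -u → *ikau*.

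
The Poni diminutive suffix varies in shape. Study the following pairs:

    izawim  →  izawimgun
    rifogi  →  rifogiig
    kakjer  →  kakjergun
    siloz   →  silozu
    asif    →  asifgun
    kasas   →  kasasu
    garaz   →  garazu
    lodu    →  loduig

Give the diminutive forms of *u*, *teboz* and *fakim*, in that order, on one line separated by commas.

uig, tebozu, fakimgun

The suffix is conditioned by the final sound: -u when the stem ends in a sibilant (*siloz*, *kasas*, *garaz*); -gun when the stem ends in a non-sibilant consonant (*izawim*, *kakjer*, *asif*); -ig when the stem ends in a vowel (*rifogi*, *lodu*).
Since the final sound of *u* is /u/ (a vowel), it takes -ig, giving *uig*.
*teboz* — final sound /z/ (a sibilant) → -u → *tebozu*.
*fakim*: final sound = /m/, a non-sibilant consonant → -gun → *fakimgun*.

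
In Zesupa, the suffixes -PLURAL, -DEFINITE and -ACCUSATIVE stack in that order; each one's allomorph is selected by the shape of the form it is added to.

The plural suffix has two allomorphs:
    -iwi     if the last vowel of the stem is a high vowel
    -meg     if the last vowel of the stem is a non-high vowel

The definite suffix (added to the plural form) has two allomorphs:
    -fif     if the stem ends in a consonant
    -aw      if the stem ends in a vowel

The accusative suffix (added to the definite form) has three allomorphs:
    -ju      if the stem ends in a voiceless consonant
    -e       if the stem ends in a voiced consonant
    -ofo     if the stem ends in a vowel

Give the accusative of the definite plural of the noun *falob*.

falobmegfifju

*falob*: last vowel = /o/, a non-high vowel → -meg → *falobmeg*.
The plural form *falobmeg*: final sound = /g/, a consonant → -fif → *falobmegfif*.
The definite form *falobmegfif* — final sound /f/ (a voiceless consonant) → -ju → *falobmegfifju*.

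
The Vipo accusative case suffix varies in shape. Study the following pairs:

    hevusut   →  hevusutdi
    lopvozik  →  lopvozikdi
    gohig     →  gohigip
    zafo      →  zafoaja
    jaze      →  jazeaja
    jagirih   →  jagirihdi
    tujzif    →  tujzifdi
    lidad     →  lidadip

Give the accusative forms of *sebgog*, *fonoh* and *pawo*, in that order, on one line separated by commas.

sebgogip, fonohdi, pawoaja

The pattern is voicing of the final sound: -di when the stem ends in a voiceless consonant (*hevusut*, *lopvozik*, *jagirih*, *tujzif*); -ip when the stem ends in a voiced consonant (*gohig*, *lidad*); -aja when the stem ends in a vowel (*zafo*, *jaze*).
*sebgog*: final sound = /g/, a voiced consonant → -ip → *sebgogip*.
The final sound of *fonoh* is /h/, which is a voiceless consonant, so the suffix is -di, giving *fonohdi*.
*pawo*: final sound = /o/, a vowel → -aja → *pawoaja*.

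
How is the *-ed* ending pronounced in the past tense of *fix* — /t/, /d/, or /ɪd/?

/t/

The stem *fix* ends in a voiceless consonant other than /t/.
The -ed suffix is realized as /ɪd/ after /t, d/; as /t/ after other voiceless consonants; and as /d/ after other voiced sounds.
So -ed on *fix* is pronounced /t/.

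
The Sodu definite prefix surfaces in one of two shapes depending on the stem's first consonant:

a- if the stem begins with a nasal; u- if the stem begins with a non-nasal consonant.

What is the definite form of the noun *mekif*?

Since the first consonant of *mekif* is /m/ (a nasal), it takes a-, giving *amekif*.

amekif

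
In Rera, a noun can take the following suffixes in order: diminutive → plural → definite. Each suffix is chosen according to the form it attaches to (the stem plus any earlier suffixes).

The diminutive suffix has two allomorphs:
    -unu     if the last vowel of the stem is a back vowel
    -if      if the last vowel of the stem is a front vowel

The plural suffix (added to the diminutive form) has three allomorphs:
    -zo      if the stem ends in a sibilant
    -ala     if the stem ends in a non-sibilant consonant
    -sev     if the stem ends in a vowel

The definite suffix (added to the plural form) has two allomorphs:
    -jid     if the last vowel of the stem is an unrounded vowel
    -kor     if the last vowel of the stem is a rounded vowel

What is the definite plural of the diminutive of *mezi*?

*mezi* — last vowel /i/ (a front vowel) → -if → *meziif*.
The diminutive form *meziif*: final sound = /f/, a non-sibilant consonant → -ala → *meziifala*.
The plural form *meziifala* — last vowel /a/ (an unrounded vowel) → -jid → *meziifalajid*.

meziifalajid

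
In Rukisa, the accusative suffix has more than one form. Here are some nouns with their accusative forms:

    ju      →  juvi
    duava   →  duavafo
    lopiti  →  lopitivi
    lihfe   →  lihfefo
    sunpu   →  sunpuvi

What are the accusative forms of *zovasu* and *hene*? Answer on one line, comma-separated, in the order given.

zovasuvi, henefo

Looking at the last vowel of each stem: -vi when the last vowel of the stem is a high vowel (*ju*, *lopiti*, *sunpu*); -fo when the last vowel of the stem is a non-high vowel (*duava*, *lihfe*).
The last vowel of *zovasu* is /u/, which is a high vowel, so the suffix is -vi, giving *zovasuvi*.
The last vowel of *hene* is /e/, which is a non-high vowel, so the suffix is -fo, giving *henefo*.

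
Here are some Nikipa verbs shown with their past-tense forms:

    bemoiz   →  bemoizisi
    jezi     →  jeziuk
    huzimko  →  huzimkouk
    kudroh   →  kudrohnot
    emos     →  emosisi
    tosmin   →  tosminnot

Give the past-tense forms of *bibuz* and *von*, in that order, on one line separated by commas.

The pattern is sibilance of the final sound: -isi when the stem ends in a sibilant (*bemoiz*, *emos*); -not when the stem ends in a non-sibilant consonant (*kudroh*, *tosmin*); -uk when the stem ends in a vowel (*jezi*, *huzimko*).
Since the final sound of *bibuz* is /z/ (a sibilant), it takes -isi, giving *bibuzisi*.
*von*: final sound = /n/, a non-sibilant consonant → -not → *vonnot*.

bibuzisi, vonnot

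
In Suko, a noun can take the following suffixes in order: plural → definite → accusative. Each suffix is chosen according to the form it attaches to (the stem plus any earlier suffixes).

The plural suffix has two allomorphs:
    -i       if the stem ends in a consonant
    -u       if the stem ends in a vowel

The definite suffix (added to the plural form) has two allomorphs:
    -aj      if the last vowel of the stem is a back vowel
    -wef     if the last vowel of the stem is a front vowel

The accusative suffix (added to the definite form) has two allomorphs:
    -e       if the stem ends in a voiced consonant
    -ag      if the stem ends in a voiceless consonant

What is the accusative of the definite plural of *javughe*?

*javughe*: final sound = /e/, a vowel → -u → *javugheu*.
The plural form *javugheu*: last vowel = /u/, a back vowel → -aj → *javugheuaj*.
Since the final consonant of the definite form *javugheuaj* is /j/ (voiced), it takes -e, giving *javugheuaje*.

javugheuaje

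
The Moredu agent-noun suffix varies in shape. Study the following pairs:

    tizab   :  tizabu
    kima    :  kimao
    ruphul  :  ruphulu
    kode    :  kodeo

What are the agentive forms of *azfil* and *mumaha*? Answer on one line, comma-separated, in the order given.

azfilu, mumahao

The suffix is conditioned by the final sound: -u when the stem ends in a consonant (*tizab*, *ruphul*); -o when the stem ends in a vowel (*kima*, *kode*).
Since the final sound of *azfil* is /l/ (a consonant), it takes -u, giving *azfilu*.
Since the final sound of *mumaha* is /a/ (a vowel), it takes -o, giving *mumahao*.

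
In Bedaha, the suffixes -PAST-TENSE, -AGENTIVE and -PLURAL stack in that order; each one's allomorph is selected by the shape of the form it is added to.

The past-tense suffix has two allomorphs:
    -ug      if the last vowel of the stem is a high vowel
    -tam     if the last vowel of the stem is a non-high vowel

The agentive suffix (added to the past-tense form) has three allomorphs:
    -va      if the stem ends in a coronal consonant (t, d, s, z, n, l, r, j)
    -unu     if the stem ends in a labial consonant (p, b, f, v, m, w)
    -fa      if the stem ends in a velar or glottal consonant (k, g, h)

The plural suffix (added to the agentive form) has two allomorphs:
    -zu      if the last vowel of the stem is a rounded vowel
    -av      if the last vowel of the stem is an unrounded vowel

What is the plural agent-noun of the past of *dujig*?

dujigugfaav

Since the last vowel of *dujig* is /i/ (a high vowel), it takes -ug, giving *dujigug*.
The final consonant of the past-tense form *dujigug* is /g/, which is velar/glottal, so the agentive suffix is -fa, giving *dujigugfa*.
Since the last vowel of the agentive form *dujigugfa* is /a/ (an unrounded vowel), it takes -av, giving *dujigugfaav*.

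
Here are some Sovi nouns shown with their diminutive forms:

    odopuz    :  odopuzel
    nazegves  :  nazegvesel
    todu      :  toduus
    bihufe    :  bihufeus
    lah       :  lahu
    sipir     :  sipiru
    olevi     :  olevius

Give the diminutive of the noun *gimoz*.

The alternation tracks the final sound of the stem — -el when the stem ends in a sibilant (*odopuz*, *nazegves*); -u when the stem ends in a non-sibilant consonant (*lah*, *sipir*); -us when the stem ends in a vowel (*todu*, *bihufe*, *olevi*).
The final sound of *gimoz* is /z/, which is a sibilant, so the suffix is -el, giving *gimozel*.

gimozel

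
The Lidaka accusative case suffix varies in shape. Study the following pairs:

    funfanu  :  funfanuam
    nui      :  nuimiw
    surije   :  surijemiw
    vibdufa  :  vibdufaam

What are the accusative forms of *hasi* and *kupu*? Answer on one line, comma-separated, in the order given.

hasimiw, kupuam

Looking at the last vowel of each stem: -miw when the last vowel of the stem is a front vowel (*nui*, *surije*); -am when the last vowel of the stem is a back vowel (*funfanu*, *vibdufa*).
*hasi* — last vowel /i/ (a front vowel) → -miw → *hasimiw*.
Since the last vowel of *kupu* is /u/ (a back vowel), it takes -am, giving *kupuam*.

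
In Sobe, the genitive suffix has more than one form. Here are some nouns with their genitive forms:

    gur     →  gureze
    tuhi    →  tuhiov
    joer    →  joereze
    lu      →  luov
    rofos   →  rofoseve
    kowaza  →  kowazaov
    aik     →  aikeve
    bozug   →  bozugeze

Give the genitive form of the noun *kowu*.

The alternation tracks the final sound of the stem — -eve when the stem ends in a voiceless consonant (*rofos*, *aik*); -eze when the stem ends in a voiced consonant (*gur*, *joer*, *bozug*); -ov when the stem ends in a vowel (*tuhi*, *lu*, *kowaza*).
The final sound of *kowu* is /u/, which is a vowel, so the suffix is -ov, giving *kowuov*.

kowuov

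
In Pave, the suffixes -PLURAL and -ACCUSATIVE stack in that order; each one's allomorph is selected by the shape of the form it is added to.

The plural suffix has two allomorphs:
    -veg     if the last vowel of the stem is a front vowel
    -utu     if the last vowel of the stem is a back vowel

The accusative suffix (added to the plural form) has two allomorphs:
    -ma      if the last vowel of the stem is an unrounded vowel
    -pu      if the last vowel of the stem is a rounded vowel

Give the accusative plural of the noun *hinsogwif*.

hinsogwifvegma

Since the last vowel of *hinsogwif* is /i/ (a front vowel), it takes -veg, giving *hinsogwifveg*.
The plural form *hinsogwifveg*: last vowel = /e/, an unrounded vowel → -ma → *hinsogwifvegma*.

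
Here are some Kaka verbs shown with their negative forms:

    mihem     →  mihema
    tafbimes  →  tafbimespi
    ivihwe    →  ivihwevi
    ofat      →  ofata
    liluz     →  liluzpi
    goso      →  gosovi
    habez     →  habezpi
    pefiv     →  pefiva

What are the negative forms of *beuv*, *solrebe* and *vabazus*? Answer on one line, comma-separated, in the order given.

beuva, solrebevi, vabazuspi

The suffix is conditioned by the final sound: -pi when the stem ends in a sibilant (*tafbimes*, *liluz*, *habez*); -a when the stem ends in a non-sibilant consonant (*mihem*, *ofat*, *pefiv*); -vi when the stem ends in a vowel (*ivihwe*, *goso*).
*beuv*: final sound = /v/, a non-sibilant consonant → -a → *beuva*.
Since the final sound of *solrebe* is /e/ (a vowel), it takes -vi, giving *solrebevi*.
*vabazus*: final sound = /s/, a sibilant → -pi → *vabazuspi*.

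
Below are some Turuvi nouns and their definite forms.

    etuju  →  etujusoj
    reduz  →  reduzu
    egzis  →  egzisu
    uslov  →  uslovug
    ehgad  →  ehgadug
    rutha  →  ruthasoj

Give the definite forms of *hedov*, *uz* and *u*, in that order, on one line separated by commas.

The pattern is sibilance of the final sound: -u when the stem ends in a sibilant (*reduz*, *egzis*); -ug when the stem ends in a non-sibilant consonant (*uslov*, *ehgad*); -soj when the stem ends in a vowel (*etuju*, *rutha*).
*hedov* — final sound /v/ (a non-sibilant consonant) → -ug → *hedovug*.
The final sound of *uz* is /z/, which is a sibilant, so the suffix is -u, giving *uzu*.
*u*: final sound = /u/, a vowel → -soj → *usoj*.

hedovug, uzu, usoj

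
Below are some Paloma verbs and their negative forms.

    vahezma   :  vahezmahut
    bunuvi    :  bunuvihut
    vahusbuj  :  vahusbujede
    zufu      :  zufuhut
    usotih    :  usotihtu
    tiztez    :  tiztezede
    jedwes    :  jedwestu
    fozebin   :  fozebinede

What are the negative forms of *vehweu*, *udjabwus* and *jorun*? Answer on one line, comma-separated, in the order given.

The alternation tracks the final sound of the stem — -tu when the stem ends in a voiceless consonant (*usotih*, *jedwes*); -ede when the stem ends in a voiced consonant (*vahusbuj*, *tiztez*, *fozebin*); -hut when the stem ends in a vowel (*vahezma*, *bunuvi*, *zufu*).
The final sound of *vehweu* is /u/, which is a vowel, so the suffix is -hut, giving *vehweuhut*.
*udjabwus* — final sound /s/ (a voiceless consonant) → -tu → *udjabwustu*.
The final sound of *jorun* is /n/, which is a voiced consonant, so the suffix is -ede, giving *jorunede*.

vehweuhut, udjabwustu, jorunede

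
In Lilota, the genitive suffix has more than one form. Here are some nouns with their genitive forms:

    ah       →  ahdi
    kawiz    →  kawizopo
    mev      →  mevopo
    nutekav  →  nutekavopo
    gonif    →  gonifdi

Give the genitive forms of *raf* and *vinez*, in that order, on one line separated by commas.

The pattern is voicing of the final consonant: -di when the stem ends in a voiceless consonant (*ah*, *gonif*); -opo when the stem ends in a voiced consonant (*kawiz*, *mev*, *nutekav*).
*raf*: final consonant = /f/, voiceless → -di → *rafdi*.
*vinez*: final consonant = /z/, voiced → -opo → *vinezopo*.

rafdi, vinezopo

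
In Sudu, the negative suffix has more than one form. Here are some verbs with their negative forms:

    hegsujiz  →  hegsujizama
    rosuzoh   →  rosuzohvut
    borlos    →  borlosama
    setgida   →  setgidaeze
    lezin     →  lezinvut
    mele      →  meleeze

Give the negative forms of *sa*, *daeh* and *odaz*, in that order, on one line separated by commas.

The alternation tracks the final sound of the stem — -ama when the stem ends in a sibilant (*hegsujiz*, *borlos*); -vut when the stem ends in a non-sibilant consonant (*rosuzoh*, *lezin*); -eze when the stem ends in a vowel (*setgida*, *mele*).
*sa*: final sound = /a/, a vowel → -eze → *saeze*.
The final sound of *daeh* is /h/, which is a non-sibilant consonant, so the suffix is -vut, giving *daehvut*.
Since the final sound of *odaz* is /z/ (a sibilant), it takes -ama, giving *odazama*.

saeze, daehvut, odazama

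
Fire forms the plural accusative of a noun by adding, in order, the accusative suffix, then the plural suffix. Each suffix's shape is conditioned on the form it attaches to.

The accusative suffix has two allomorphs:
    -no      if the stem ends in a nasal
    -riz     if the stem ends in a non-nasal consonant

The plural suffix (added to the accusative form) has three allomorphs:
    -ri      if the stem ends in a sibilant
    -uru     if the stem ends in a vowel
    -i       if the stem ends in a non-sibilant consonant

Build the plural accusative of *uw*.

*uw*: final consonant = /w/, non-nasal → -riz → *uwriz*.
The final sound of the accusative form *uwriz* is /z/, which is a sibilant, so the plural suffix is -ri, giving *uwrizri*.

uwrizri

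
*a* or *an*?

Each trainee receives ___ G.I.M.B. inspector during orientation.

a

The indefinite article is chosen by the initial *sound* of the following word, not its spelling.
The initialism *G.I.M.B.* is read letter by letter; the first letter, G, is pronounced /dʒiː/, which begins with a consonant sound.
So the article is *a*: Each trainee receives a G.I.M.B. inspector during orientation.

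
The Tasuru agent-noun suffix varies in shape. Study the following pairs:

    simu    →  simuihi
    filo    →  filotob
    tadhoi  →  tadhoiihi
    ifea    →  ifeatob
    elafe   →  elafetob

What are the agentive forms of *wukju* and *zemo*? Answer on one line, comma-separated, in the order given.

The alternation tracks the last vowel of the stem — -ihi when the last vowel of the stem is a high vowel (*simu*, *tadhoi*); -tob when the last vowel of the stem is a non-high vowel (*filo*, *ifea*, *elafe*).
The last vowel of *wukju* is /u/, which is a high vowel, so the suffix is -ihi, giving *wukjuihi*.
The last vowel of *zemo* is /o/, which is a non-high vowel, so the suffix is -tob, giving *zemotob*.

wukjuihi, zemotob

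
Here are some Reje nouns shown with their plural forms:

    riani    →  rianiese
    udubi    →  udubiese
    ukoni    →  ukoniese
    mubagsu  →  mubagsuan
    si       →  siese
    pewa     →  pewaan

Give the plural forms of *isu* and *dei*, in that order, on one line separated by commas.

isuan, deiese

Looking at the last vowel of each stem: -ese when the last vowel of the stem is a front vowel (*riani*, *udubi*, *ukoni*, *si*); -an when the last vowel of the stem is a back vowel (*mubagsu*, *pewa*).
The last vowel of *isu* is /u/, which is a back vowel, so the suffix is -an, giving *isuan*.
Since the last vowel of *dei* is /i/ (a front vowel), it takes -ese, giving *deiese*.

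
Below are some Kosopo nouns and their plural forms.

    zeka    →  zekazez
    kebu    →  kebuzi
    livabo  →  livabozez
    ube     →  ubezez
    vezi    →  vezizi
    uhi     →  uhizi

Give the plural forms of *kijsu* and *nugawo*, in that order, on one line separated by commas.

kijsuzi, nugawozez

Looking at the last vowel of each stem: -zi when the last vowel of the stem is a high vowel (*kebu*, *vezi*, *uhi*); -zez when the last vowel of the stem is a non-high vowel (*zeka*, *livabo*, *ube*).
The last vowel of *kijsu* is /u/, which is a high vowel, so the suffix is -zi, giving *kijsuzi*.
The last vowel of *nugawo* is /o/, which is a non-high vowel, so the suffix is -zez, giving *nugawozez*.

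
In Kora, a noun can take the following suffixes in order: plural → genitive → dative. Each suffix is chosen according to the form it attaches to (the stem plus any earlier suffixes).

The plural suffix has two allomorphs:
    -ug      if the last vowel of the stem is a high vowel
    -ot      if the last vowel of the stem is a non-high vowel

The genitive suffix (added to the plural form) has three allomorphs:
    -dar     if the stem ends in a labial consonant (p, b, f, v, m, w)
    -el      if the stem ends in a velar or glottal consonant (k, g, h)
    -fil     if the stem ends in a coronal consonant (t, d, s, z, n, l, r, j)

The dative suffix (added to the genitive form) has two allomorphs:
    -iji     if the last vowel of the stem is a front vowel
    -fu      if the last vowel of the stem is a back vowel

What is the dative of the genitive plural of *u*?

Since the last vowel of *u* is /u/ (a high vowel), it takes -ug, giving *uug*.
Since the final consonant of the plural form *uug* is /g/ (velar/glottal), it takes -el, giving *uugel*.
The genitive form *uugel*: last vowel = /e/, a front vowel → -iji → *uugeliji*.

uugeliji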